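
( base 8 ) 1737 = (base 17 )375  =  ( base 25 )1EG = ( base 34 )t5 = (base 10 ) 991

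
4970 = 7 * 710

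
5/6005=1/1201 = 0.00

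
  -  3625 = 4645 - 8270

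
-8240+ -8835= - 17075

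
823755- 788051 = 35704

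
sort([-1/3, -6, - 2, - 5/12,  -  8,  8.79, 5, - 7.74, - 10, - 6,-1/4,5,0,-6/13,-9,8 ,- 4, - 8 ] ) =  [ -10, - 9,-8, - 8, - 7.74, - 6, - 6, - 4, - 2,-6/13 , - 5/12, - 1/3, - 1/4, 0,5, 5,  8,8.79 ] 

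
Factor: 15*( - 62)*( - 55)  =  2^1*3^1 * 5^2*11^1*31^1 = 51150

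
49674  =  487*102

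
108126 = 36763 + 71363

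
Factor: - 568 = -2^3*71^1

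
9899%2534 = 2297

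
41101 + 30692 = 71793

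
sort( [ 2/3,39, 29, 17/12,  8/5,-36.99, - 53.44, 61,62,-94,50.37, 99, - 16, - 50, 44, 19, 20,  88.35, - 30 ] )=[ - 94,-53.44, - 50 , - 36.99, - 30, - 16, 2/3,17/12,8/5 , 19,20,29, 39, 44, 50.37, 61, 62, 88.35, 99 ]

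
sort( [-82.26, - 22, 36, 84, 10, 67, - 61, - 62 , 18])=[-82.26, - 62,  -  61  ,  -  22 , 10, 18, 36, 67, 84 ] 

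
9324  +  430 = 9754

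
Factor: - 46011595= -5^1 * 7^1*31^1*42407^1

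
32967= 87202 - 54235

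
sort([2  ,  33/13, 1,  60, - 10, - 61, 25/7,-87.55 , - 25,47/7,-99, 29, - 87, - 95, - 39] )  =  [ - 99, - 95, - 87.55, - 87, - 61,-39, - 25, - 10, 1 , 2, 33/13,25/7,47/7, 29,  60]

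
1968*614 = 1208352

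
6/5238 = 1/873 = 0.00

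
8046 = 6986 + 1060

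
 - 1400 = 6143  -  7543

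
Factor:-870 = -2^1 * 3^1*5^1 *29^1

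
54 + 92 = 146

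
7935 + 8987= 16922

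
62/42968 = 31/21484 = 0.00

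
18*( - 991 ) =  - 17838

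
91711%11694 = 9853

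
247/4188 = 247/4188= 0.06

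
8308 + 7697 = 16005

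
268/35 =7  +  23/35 = 7.66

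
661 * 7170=4739370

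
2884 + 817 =3701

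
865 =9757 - 8892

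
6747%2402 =1943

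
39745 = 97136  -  57391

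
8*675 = 5400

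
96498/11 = 96498/11 = 8772.55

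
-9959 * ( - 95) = 946105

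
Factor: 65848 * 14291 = 2^3 *31^1*461^1* 8231^1 = 941033768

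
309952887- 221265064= 88687823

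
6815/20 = 340 +3/4  =  340.75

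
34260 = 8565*4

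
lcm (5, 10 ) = 10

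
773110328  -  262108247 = 511002081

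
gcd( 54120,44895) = 615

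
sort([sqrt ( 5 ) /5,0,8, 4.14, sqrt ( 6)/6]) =[ 0, sqrt(6 )/6,sqrt (5 ) /5 , 4.14, 8] 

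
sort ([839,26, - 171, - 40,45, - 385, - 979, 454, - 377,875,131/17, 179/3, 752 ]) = [-979, - 385,-377, - 171 , - 40,131/17, 26, 45,179/3,454, 752, 839,875 ]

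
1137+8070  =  9207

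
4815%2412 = 2403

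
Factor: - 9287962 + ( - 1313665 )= - 10601627  =  - 10601627^1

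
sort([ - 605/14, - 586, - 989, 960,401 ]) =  [ -989, - 586 ,-605/14, 401, 960 ] 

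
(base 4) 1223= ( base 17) 65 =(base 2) 1101011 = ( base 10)107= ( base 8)153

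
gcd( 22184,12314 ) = 94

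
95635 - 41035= 54600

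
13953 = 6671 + 7282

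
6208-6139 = 69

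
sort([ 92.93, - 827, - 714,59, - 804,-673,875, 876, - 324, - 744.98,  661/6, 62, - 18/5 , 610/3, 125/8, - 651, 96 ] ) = [ - 827, - 804,-744.98,- 714, - 673,-651,-324, - 18/5,125/8,59, 62,92.93, 96,661/6,610/3,875, 876 ]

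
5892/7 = 5892/7 = 841.71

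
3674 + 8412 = 12086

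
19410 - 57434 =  - 38024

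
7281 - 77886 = - 70605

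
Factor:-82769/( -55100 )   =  2^(  -  2)*5^( - 2)*19^(-1 )*29^(- 1 )*37^1 * 2237^1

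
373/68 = 5 + 33/68 = 5.49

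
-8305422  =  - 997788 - 7307634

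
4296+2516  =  6812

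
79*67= 5293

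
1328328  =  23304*57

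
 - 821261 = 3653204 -4474465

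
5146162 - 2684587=2461575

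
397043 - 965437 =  - 568394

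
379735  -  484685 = -104950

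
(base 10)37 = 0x25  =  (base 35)12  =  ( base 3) 1101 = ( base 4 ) 211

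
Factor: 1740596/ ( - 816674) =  - 2^1*11^1*13^1*17^1*179^1*408337^( - 1 )=- 870298/408337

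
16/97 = 16/97 = 0.16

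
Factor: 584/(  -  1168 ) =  - 1/2 = - 2^( - 1)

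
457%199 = 59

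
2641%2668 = 2641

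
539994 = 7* 77142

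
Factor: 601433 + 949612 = 1551045 =3^1*5^1*53^1 *1951^1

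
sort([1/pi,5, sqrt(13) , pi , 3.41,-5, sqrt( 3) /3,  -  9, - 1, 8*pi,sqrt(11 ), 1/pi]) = [ - 9,-5, - 1,1/pi, 1/pi,sqrt (3 )/3,pi , sqrt(11),  3.41 , sqrt(13)  ,  5 , 8*pi]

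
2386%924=538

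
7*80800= 565600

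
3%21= 3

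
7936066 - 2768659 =5167407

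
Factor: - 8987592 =  -  2^3 * 3^1* 374483^1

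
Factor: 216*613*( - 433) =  - 57332664  =  -2^3*3^3 *433^1 * 613^1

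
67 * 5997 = 401799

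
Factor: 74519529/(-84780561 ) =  - 24839843/28260187 = - 7^1*2017^( - 1)*14011^ ( - 1)*3548549^1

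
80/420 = 4/21 = 0.19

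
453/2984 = 453/2984  =  0.15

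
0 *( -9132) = 0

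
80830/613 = 131 + 527/613 = 131.86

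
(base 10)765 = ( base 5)11030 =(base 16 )2FD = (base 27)119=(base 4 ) 23331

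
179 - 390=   -  211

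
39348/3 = 13116 = 13116.00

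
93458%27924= 9686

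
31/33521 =31/33521 = 0.00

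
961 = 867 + 94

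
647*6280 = 4063160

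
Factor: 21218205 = 3^1*5^1 * 37^1*38231^1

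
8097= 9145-1048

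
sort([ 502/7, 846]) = [ 502/7, 846 ]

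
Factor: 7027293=3^1*7^1*13^1*25741^1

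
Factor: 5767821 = 3^3*213623^1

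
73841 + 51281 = 125122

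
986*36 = 35496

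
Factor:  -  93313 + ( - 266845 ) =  - 360158 = - 2^1*31^1*37^1 * 157^1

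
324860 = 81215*4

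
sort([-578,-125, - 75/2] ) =[ - 578, - 125, - 75/2] 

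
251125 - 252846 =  - 1721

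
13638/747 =18  +  64/249 = 18.26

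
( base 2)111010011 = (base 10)467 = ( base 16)1D3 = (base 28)gj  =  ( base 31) F2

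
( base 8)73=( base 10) 59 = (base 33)1Q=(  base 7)113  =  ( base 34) 1p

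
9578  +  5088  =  14666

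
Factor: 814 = 2^1* 11^1*37^1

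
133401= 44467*3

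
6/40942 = 3/20471 = 0.00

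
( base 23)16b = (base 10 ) 678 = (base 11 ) 567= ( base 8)1246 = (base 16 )2a6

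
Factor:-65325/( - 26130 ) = 5/2 = 2^( - 1)*5^1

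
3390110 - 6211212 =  - 2821102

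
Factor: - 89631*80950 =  - 2^1*3^2*5^2* 23^1*433^1*1619^1 = -7255629450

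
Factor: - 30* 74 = -2^2*3^1 * 5^1*37^1= -2220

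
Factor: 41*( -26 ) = -2^1*13^1*41^1  =  - 1066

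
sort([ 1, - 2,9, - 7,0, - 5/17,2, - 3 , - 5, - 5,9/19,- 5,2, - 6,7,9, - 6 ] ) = [ - 7, - 6, - 6,  -  5, - 5, - 5, - 3,-2, - 5/17,0,  9/19 , 1, 2, 2, 7,9, 9 ]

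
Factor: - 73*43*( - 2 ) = 2^1*43^1*73^1 =6278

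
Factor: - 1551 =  - 3^1*11^1*47^1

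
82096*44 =3612224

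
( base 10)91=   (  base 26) 3D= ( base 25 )3g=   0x5b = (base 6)231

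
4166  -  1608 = 2558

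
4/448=1/112 = 0.01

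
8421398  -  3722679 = 4698719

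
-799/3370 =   -  1 + 2571/3370 = - 0.24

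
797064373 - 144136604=652927769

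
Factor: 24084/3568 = 27/4 =2^( - 2 )*3^3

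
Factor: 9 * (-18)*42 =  - 2^2*3^5 *7^1 = - 6804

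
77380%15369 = 535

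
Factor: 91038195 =3^3*5^1*674357^1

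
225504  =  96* 2349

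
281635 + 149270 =430905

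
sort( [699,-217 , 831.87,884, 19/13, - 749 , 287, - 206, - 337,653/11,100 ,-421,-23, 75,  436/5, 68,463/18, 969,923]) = [-749, - 421,-337, -217, - 206, -23,  19/13,463/18 , 653/11,68,75,436/5 , 100, 287,699,831.87, 884 , 923,969 ] 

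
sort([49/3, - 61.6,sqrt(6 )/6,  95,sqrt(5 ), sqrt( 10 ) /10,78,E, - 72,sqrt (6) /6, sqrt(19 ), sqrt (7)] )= [ -72,-61.6, sqrt( 10 )/10,sqrt(6) /6,  sqrt( 6) /6, sqrt( 5),  sqrt( 7),  E,  sqrt (19),49/3, 78,  95] 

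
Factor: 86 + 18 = 104 = 2^3*13^1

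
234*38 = 8892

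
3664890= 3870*947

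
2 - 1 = 1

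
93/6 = 15 +1/2=   15.50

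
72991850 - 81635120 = -8643270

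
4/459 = 4/459 =0.01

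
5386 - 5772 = -386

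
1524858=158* 9651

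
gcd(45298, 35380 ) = 58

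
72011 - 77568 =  - 5557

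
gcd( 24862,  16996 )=2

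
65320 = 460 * 142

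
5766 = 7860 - 2094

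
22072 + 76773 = 98845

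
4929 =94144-89215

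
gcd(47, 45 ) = 1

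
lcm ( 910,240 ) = 21840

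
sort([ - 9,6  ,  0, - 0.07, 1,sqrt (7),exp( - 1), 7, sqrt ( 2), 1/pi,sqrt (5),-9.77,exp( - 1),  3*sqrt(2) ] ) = [ - 9.77, - 9, - 0.07,  0,1/pi,  exp( - 1),  exp( - 1),1 , sqrt( 2),sqrt( 5),sqrt(7),  3*sqrt(2),  6,7]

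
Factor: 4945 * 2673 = 3^5 * 5^1 * 11^1 *23^1 * 43^1 = 13217985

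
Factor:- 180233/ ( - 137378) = 2^( - 1)*149^(- 1 ) * 461^( - 1)*180233^1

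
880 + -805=75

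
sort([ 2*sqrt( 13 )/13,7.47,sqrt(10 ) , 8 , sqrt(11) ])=[2 * sqrt( 13)/13,  sqrt( 10 ),sqrt( 11 ),7.47, 8 ]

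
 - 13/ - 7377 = 13/7377 = 0.00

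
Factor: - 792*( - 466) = 2^4 * 3^2 * 11^1 * 233^1 = 369072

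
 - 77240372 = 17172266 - 94412638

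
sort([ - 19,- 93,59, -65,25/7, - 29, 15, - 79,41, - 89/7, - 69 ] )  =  [-93, - 79,-69, - 65, -29, - 19, - 89/7,25/7,15,41, 59] 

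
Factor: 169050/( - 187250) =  - 483/535 = - 3^1*5^( - 1 )*7^1*23^1*107^( -1)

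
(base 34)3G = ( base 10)118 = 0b1110110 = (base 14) 86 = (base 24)4m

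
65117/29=65117/29 = 2245.41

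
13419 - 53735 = -40316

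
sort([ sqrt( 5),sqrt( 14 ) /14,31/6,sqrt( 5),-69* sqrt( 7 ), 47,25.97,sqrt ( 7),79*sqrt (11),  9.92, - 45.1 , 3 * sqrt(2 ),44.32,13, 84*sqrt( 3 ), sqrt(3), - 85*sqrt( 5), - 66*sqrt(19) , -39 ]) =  [ - 66*sqrt( 19), - 85*sqrt(5), - 69*sqrt( 7 ), - 45.1, - 39,sqrt(14) /14,sqrt(3),sqrt( 5), sqrt(5), sqrt (7 ),3*sqrt(2 ),31/6, 9.92, 13, 25.97,44.32,47, 84*sqrt(3),79 * sqrt( 11 )]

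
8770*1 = 8770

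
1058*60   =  63480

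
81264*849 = 68993136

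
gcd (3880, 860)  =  20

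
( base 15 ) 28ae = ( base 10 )8714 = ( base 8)21012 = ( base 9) 12852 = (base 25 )DNE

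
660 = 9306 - 8646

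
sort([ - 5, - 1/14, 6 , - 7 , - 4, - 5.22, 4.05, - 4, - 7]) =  [ - 7, - 7, - 5.22 , - 5, - 4, - 4, - 1/14, 4.05,6] 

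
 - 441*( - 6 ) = 2646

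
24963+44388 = 69351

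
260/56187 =260/56187 =0.00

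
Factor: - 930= - 2^1*3^1 * 5^1*31^1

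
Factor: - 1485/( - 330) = 9/2 =2^ (  -  1)*3^2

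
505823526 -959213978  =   - 453390452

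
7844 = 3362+4482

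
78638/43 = 1828 + 34/43 =1828.79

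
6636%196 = 168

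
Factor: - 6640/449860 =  - 4/271 = -2^2* 271^( - 1 ) 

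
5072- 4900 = 172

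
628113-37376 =590737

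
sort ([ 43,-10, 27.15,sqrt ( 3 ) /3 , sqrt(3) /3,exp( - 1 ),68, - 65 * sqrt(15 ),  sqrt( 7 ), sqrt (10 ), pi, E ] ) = [  -  65*sqrt(15 ),-10,  exp(-1 ), sqrt(3)/3, sqrt ( 3) /3,sqrt( 7 ), E, pi , sqrt( 10), 27.15, 43, 68] 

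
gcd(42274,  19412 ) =46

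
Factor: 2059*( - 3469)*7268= - 51912932828 =- 2^2*23^1*29^1*71^1*79^1*3469^1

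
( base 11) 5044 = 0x1A2F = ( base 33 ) 654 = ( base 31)6U7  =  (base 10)6703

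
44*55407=2437908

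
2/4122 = 1/2061 = 0.00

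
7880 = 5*1576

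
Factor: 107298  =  2^1*3^3* 1987^1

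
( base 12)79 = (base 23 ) 41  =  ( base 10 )93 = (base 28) 39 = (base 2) 1011101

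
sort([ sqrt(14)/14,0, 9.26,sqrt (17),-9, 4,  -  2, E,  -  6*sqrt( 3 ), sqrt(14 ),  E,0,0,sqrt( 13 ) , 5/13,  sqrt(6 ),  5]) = [ - 6*sqrt(3 ), - 9,-2, 0,0, 0,  sqrt( 14 ) /14,  5/13 , sqrt( 6 ),E, E , sqrt(13 ), sqrt(14),4 , sqrt (17 ),  5,9.26] 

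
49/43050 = 7/6150= 0.00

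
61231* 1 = 61231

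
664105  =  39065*17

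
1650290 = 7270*227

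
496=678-182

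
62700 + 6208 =68908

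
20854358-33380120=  - 12525762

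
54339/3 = 18113 = 18113.00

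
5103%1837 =1429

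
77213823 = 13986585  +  63227238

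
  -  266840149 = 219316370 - 486156519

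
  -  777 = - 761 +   -  16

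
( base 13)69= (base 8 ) 127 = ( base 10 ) 87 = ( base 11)7a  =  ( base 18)4f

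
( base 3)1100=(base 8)44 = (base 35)11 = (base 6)100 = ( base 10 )36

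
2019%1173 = 846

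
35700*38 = 1356600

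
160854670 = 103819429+57035241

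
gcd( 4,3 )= 1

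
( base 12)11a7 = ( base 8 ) 3717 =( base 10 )1999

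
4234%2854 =1380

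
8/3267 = 8/3267 = 0.00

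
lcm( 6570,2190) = 6570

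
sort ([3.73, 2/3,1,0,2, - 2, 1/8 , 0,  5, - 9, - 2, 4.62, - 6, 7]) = [ - 9, - 6, - 2, - 2,  0, 0,1/8,  2/3,  1,  2,  3.73, 4.62, 5, 7]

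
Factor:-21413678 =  - 2^1 * 11^1*13^1*74873^1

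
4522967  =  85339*53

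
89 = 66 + 23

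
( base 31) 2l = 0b1010011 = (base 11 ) 76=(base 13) 65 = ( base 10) 83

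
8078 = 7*1154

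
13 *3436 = 44668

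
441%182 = 77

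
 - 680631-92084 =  - 772715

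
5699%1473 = 1280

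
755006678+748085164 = 1503091842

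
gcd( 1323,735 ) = 147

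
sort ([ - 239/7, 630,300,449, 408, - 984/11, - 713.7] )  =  [ - 713.7, - 984/11, - 239/7,300,408, 449,630]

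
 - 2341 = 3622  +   - 5963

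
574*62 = 35588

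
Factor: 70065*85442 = 2^1*3^4*5^1*7^1* 17^1*173^1 *359^1 =5986493730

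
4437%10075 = 4437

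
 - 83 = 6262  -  6345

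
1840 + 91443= 93283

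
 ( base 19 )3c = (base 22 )33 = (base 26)2h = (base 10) 69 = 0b1000101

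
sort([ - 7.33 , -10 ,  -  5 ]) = [ - 10, -7.33, - 5]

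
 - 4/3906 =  - 1 + 1951/1953 = - 0.00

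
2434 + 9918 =12352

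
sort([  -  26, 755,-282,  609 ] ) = [ - 282, - 26,  609, 755]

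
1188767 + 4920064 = 6108831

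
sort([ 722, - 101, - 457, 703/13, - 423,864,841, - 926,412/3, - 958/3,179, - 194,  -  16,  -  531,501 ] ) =[  -  926,- 531,-457,-423,  -  958/3,-194, - 101,- 16, 703/13, 412/3,179, 501,722,841,864]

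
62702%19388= 4538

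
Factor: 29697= 3^1*19^1  *  521^1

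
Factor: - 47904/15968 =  - 3 = - 3^1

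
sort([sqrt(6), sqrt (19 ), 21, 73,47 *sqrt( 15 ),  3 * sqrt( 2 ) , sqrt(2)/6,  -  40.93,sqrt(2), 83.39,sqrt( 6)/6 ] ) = [ - 40.93,sqrt(2 ) /6,sqrt( 6 ) /6, sqrt (2 ), sqrt (6), 3*sqrt (2), sqrt( 19 ),21,73 , 83.39,47*sqrt(15)] 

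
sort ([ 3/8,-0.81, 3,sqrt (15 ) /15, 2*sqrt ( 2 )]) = [ - 0.81, sqrt(15 ) /15, 3/8,2*sqrt( 2 ),3]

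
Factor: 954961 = 7^2*19489^1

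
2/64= 1/32 = 0.03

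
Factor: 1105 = 5^1 * 13^1*17^1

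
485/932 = 485/932 = 0.52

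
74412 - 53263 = 21149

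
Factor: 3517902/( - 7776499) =-2^1*3^2*67^1*389^( - 1)*2917^1*19991^(-1) 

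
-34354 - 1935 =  - 36289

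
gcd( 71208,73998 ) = 18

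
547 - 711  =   - 164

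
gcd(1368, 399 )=57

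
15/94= 15/94 = 0.16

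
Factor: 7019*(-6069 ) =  - 42598311=-3^1* 7^1 * 17^2*7019^1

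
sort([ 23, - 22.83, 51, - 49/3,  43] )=[ - 22.83, - 49/3,23,43, 51 ]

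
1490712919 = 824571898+666141021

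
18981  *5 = 94905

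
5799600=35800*162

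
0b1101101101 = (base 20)23h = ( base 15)3d7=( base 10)877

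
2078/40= 1039/20 = 51.95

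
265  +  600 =865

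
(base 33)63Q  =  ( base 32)6G3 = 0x1a03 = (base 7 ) 25262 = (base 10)6659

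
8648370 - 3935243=4713127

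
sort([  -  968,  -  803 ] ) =[ - 968,-803 ] 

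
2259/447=753/149 = 5.05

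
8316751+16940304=25257055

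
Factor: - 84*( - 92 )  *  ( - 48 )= - 2^8 * 3^2*7^1* 23^1 = - 370944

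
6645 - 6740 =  - 95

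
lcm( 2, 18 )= 18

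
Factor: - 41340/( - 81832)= 2^( - 1)*3^1 * 5^1 *13^1 * 193^ ( - 1 ) = 195/386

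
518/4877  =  518/4877 = 0.11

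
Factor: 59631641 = 2153^1*27697^1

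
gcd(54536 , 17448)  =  8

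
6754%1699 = 1657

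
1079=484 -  - 595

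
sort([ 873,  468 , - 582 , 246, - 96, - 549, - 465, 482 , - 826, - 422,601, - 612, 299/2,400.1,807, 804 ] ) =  [ - 826, - 612, - 582, - 549 , - 465,-422, - 96, 299/2,  246,400.1,468, 482,601,804,807,873]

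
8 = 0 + 8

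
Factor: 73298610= 2^1 *3^2*5^1*7^2*11^1*1511^1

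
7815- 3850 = 3965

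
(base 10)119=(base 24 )4N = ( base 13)92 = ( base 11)A9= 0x77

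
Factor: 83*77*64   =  2^6*7^1*11^1*83^1 = 409024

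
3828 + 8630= 12458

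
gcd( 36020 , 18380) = 20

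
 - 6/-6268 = 3/3134 = 0.00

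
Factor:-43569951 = - 3^1*14523317^1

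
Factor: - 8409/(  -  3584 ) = 2^(- 9)*3^1*7^( - 1 )*2803^1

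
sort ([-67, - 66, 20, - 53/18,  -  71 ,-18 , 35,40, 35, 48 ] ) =[ - 71 , - 67, - 66,-18, - 53/18,20,35 , 35, 40, 48]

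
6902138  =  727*9494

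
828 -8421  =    -  7593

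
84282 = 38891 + 45391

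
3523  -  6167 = - 2644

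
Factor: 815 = 5^1*163^1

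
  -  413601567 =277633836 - 691235403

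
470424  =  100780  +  369644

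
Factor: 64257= 3^1 * 21419^1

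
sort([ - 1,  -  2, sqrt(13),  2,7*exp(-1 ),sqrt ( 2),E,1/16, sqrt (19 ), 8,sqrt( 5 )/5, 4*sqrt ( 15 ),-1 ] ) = [-2,-1, - 1,1/16,sqrt(5)/5, sqrt ( 2),2,7*exp( - 1), E,  sqrt(13 ), sqrt(19),8, 4*sqrt( 15)] 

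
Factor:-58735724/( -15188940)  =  14683931/3797235 = 3^(- 2)*5^( - 1)*13^(  -  1 )*37^1*107^1*3709^1* 6491^( - 1 ) 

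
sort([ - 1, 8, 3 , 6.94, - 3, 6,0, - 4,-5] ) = [ - 5, - 4,-3, - 1, 0, 3, 6,6.94,  8] 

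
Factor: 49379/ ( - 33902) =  - 2^ ( - 1)*23^( - 1)*67^1= - 67/46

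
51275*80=4102000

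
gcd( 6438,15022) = 2146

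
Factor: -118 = -2^1*59^1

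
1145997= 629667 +516330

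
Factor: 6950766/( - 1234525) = - 2^1 * 3^1*5^( - 2 ) * 19^( - 1) *23^( - 1 ) * 113^(- 1)*1158461^1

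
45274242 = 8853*5114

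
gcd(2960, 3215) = 5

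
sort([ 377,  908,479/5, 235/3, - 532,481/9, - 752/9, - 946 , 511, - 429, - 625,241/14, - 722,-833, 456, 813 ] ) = [ - 946, -833,- 722 , - 625,-532,-429, - 752/9,  241/14,481/9,235/3, 479/5, 377, 456, 511, 813,908 ] 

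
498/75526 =249/37763=0.01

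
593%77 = 54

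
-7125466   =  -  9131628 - -2006162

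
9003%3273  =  2457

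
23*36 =828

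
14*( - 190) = - 2660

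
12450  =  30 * 415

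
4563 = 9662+-5099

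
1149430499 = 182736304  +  966694195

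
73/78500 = 73/78500 = 0.00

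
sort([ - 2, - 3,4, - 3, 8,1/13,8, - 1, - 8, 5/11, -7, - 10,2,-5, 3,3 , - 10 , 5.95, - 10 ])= [ - 10 ,-10, - 10, - 8, - 7,- 5, - 3, - 3, - 2, - 1,1/13,5/11,2, 3, 3,4, 5.95,8 , 8] 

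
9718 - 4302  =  5416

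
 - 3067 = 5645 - 8712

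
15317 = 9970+5347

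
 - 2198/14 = -157 = -157.00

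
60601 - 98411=-37810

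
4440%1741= 958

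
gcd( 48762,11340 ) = 1134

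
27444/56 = 6861/14 = 490.07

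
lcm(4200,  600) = 4200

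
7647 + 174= 7821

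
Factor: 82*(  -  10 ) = -2^2*5^1*41^1 = - 820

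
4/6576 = 1/1644 = 0.00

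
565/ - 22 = -26+7/22 = - 25.68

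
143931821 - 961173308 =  - 817241487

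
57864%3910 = 3124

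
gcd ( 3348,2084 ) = 4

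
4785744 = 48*99703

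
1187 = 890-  - 297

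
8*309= 2472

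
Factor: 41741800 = 2^3*5^2 * 17^1*12277^1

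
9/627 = 3/209 = 0.01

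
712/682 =356/341 =1.04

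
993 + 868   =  1861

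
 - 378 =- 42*9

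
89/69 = 89/69= 1.29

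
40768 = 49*832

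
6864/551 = 12 + 252/551 = 12.46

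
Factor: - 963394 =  - 2^1*481697^1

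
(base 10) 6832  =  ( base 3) 100101001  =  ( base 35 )5k7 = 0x1AB0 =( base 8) 15260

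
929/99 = 9 + 38/99 =9.38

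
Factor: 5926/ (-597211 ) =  - 2^1*109^( - 1 ) * 2963^1*5479^( - 1 )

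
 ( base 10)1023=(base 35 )T8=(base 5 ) 13043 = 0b1111111111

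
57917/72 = 804 + 29/72 =804.40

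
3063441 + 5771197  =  8834638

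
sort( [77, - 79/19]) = [ - 79/19, 77 ] 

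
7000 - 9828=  - 2828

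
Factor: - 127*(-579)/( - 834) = - 2^(-1)*127^1* 139^( - 1)*193^1 = - 24511/278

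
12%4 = 0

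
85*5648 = 480080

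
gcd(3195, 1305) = 45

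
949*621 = 589329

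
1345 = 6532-5187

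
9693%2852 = 1137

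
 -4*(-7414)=29656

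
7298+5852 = 13150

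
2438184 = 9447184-7009000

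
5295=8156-2861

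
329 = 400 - 71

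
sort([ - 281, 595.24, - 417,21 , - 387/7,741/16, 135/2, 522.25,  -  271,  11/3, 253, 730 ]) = [ - 417,-281 , -271, - 387/7, 11/3, 21, 741/16,  135/2 , 253,522.25,595.24,730] 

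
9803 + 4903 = 14706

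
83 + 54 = 137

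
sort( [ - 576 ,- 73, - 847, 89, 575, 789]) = [-847 , - 576,-73, 89, 575, 789 ]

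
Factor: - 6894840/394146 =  - 2^2 * 3^(-4)*5^1*811^( - 1) * 57457^1 = - 1149140/65691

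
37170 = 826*45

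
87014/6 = 14502+ 1/3 = 14502.33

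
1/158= 1/158  =  0.01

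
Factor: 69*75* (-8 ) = -2^3*3^2*5^2*23^1 = - 41400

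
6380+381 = 6761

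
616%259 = 98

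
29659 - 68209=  - 38550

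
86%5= 1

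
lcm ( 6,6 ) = 6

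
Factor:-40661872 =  - 2^4*1187^1*2141^1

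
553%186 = 181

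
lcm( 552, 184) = 552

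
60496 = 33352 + 27144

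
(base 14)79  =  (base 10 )107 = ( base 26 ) 43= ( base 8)153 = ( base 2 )1101011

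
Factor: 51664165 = 5^1*7^1 * 113^1*13063^1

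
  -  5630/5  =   - 1126 = -1126.00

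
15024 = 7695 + 7329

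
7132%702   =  112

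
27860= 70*398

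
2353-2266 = 87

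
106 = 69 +37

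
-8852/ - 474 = 4426/237 =18.68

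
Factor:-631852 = - 2^2*13^1* 29^1*419^1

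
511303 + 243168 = 754471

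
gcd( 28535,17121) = 5707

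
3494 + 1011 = 4505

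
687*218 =149766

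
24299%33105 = 24299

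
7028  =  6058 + 970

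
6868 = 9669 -2801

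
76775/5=15355 = 15355.00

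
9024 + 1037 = 10061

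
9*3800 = 34200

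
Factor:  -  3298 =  - 2^1*17^1*97^1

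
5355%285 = 225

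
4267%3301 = 966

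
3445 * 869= 2993705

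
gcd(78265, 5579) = 1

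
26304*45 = 1183680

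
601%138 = 49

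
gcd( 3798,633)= 633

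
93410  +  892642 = 986052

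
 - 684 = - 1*684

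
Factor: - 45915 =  - 3^1 * 5^1*3061^1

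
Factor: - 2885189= - 17^1*23^1*47^1*157^1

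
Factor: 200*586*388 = 2^6*5^2*97^1 * 293^1 =45473600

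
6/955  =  6/955= 0.01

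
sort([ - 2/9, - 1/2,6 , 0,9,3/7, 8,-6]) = [ - 6, - 1/2 , - 2/9,0, 3/7,6,8,9] 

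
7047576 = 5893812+1153764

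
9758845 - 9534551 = 224294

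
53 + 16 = 69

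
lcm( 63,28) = 252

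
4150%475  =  350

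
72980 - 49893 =23087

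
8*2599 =20792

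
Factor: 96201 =3^3 * 7^1*509^1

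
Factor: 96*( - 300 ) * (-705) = 2^7*3^3*5^3*47^1 = 20304000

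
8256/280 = 1032/35= 29.49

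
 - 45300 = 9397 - 54697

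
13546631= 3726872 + 9819759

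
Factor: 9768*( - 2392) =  - 2^6*3^1*11^1*13^1*23^1*37^1=- 23365056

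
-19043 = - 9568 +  - 9475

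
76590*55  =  4212450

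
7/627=7/627 = 0.01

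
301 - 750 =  - 449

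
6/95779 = 6/95779= 0.00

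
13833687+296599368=310433055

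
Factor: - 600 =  - 2^3*3^1*5^2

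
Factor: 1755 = 3^3 * 5^1*13^1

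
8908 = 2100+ 6808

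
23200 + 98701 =121901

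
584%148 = 140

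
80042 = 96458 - 16416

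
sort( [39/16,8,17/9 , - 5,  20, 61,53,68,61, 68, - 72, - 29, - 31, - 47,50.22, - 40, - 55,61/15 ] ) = [ -72, - 55, - 47, - 40, - 31,-29, - 5, 17/9, 39/16, 61/15,8, 20, 50.22,  53, 61,61, 68,68]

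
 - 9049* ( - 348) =3149052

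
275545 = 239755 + 35790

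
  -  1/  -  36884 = 1/36884= 0.00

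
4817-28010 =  - 23193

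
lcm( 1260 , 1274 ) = 114660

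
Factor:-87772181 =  - 7^2*1791269^1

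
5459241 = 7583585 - 2124344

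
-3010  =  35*( - 86)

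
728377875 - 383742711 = 344635164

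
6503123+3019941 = 9523064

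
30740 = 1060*29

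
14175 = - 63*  (-225)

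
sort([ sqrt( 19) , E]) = [E, sqrt( 19) ]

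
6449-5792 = 657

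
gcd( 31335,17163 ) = 3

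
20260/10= 2026=2026.00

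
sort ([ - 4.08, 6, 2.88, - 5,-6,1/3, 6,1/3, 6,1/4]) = [ -6,-5 ,  -  4.08, 1/4,  1/3 , 1/3, 2.88,6, 6, 6]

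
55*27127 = 1491985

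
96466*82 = 7910212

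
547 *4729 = 2586763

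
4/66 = 2/33 = 0.06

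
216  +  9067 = 9283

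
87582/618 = 14597/103 =141.72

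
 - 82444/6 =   -  41222/3=-13740.67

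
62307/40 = 1557 + 27/40  =  1557.67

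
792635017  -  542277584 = 250357433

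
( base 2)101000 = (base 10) 40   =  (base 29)1B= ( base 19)22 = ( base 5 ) 130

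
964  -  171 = 793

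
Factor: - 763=-7^1*109^1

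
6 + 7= 13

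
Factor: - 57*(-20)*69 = 2^2* 3^2 * 5^1*19^1*23^1 = 78660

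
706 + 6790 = 7496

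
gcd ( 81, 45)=9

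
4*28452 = 113808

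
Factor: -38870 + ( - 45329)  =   - 84199 = - 84199^1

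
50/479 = 50/479 = 0.10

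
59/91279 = 59/91279 = 0.00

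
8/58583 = 8/58583 = 0.00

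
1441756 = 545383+896373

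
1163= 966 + 197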